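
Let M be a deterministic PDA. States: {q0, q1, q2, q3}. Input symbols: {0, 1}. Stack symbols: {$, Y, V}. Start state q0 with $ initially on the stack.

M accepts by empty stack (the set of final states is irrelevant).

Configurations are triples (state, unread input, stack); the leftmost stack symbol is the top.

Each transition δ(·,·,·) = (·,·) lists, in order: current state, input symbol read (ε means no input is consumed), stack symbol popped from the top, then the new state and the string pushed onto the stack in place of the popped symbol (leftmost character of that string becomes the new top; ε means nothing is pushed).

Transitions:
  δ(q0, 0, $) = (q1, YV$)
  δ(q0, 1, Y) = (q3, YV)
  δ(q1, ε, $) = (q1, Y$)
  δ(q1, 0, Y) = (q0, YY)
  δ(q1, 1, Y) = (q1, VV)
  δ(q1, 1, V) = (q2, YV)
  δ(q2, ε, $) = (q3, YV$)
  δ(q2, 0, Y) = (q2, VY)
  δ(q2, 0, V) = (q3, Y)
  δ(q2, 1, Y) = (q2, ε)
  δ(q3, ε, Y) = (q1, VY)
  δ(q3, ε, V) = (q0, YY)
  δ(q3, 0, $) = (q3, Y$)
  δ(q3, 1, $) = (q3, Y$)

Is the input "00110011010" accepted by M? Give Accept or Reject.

Reject

(q0, 00110011010, $)
  read 0, top $: go to q1, push YV$ → (q1, 0110011010, YV$)
  read 0, top Y: go to q0, push YY → (q0, 110011010, YYV$)
  read 1, top Y: go to q3, push YV → (q3, 10011010, YVYV$)
  ε-move, top Y: go to q1, push VY → (q1, 10011010, VYVYV$)
  read 1, top V: go to q2, push YV → (q2, 0011010, YVYVYV$)
  read 0, top Y: go to q2, push VY → (q2, 011010, VYVYVYV$)
  read 0, top V: go to q3, push Y → (q3, 11010, YYVYVYV$)
  ε-move, top Y: go to q1, push VY → (q1, 11010, VYYVYVYV$)
  read 1, top V: go to q2, push YV → (q2, 1010, YVYYVYVYV$)
  read 1, top Y: go to q2, push ε → (q2, 010, VYYVYVYV$)
  read 0, top V: go to q3, push Y → (q3, 10, YYYVYVYV$)
  ε-move, top Y: go to q1, push VY → (q1, 10, VYYYVYVYV$)
  read 1, top V: go to q2, push YV → (q2, 0, YVYYYVYVYV$)
  read 0, top Y: go to q2, push VY → (q2, ε, VYVYYYVYVYV$)
All input consumed; stack is VYVYYYVYVYV$, not empty, and no further ε-move applies.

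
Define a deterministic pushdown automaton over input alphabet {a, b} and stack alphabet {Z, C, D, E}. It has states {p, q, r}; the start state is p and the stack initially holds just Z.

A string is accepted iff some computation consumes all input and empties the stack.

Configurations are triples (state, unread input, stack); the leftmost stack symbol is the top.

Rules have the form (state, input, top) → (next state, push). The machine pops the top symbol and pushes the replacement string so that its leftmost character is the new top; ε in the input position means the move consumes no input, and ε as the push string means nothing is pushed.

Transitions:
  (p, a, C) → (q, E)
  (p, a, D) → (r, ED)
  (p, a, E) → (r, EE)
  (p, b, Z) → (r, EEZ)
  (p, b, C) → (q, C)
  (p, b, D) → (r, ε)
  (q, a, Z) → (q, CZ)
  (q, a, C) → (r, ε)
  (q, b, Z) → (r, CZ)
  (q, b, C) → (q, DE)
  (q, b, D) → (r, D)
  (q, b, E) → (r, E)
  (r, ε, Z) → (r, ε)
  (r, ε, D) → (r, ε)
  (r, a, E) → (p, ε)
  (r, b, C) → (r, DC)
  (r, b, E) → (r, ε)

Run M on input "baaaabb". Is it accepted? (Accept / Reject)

Accept

(p, baaaabb, Z)
  read b, top Z: go to r, push EEZ → (r, aaaabb, EEZ)
  read a, top E: go to p, push ε → (p, aaabb, EZ)
  read a, top E: go to r, push EE → (r, aabb, EEZ)
  read a, top E: go to p, push ε → (p, abb, EZ)
  read a, top E: go to r, push EE → (r, bb, EEZ)
  read b, top E: go to r, push ε → (r, b, EZ)
  read b, top E: go to r, push ε → (r, ε, Z)
  ε-move, top Z: go to r, push ε → (r, ε, ε)
All input consumed and the stack is empty.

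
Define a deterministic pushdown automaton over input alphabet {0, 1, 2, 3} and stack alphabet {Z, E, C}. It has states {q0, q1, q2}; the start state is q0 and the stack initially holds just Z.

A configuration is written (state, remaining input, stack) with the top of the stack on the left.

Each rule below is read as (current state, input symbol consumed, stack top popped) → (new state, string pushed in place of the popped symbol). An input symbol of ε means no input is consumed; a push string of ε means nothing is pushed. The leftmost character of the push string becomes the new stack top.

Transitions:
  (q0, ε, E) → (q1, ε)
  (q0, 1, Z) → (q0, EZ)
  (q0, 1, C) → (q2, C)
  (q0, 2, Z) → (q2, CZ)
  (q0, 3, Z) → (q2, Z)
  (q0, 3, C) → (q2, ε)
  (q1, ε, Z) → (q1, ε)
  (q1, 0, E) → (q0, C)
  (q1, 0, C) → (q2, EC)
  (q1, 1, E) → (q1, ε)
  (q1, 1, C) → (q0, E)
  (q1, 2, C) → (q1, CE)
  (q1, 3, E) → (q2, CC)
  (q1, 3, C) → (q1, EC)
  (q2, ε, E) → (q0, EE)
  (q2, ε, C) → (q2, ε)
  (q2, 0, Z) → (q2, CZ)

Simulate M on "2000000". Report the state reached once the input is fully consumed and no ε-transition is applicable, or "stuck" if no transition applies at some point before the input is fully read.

q2

(q0, 2000000, Z)
  read 2, top Z: go to q2, push CZ → (q2, 000000, CZ)
  ε-move, top C: go to q2, push ε → (q2, 000000, Z)
  read 0, top Z: go to q2, push CZ → (q2, 00000, CZ)
  ε-move, top C: go to q2, push ε → (q2, 00000, Z)
  read 0, top Z: go to q2, push CZ → (q2, 0000, CZ)
  ε-move, top C: go to q2, push ε → (q2, 0000, Z)
  read 0, top Z: go to q2, push CZ → (q2, 000, CZ)
  ε-move, top C: go to q2, push ε → (q2, 000, Z)
  read 0, top Z: go to q2, push CZ → (q2, 00, CZ)
  ε-move, top C: go to q2, push ε → (q2, 00, Z)
  read 0, top Z: go to q2, push CZ → (q2, 0, CZ)
  ε-move, top C: go to q2, push ε → (q2, 0, Z)
  read 0, top Z: go to q2, push CZ → (q2, ε, CZ)
  ε-move, top C: go to q2, push ε → (q2, ε, Z)
All input consumed; M is in state q2.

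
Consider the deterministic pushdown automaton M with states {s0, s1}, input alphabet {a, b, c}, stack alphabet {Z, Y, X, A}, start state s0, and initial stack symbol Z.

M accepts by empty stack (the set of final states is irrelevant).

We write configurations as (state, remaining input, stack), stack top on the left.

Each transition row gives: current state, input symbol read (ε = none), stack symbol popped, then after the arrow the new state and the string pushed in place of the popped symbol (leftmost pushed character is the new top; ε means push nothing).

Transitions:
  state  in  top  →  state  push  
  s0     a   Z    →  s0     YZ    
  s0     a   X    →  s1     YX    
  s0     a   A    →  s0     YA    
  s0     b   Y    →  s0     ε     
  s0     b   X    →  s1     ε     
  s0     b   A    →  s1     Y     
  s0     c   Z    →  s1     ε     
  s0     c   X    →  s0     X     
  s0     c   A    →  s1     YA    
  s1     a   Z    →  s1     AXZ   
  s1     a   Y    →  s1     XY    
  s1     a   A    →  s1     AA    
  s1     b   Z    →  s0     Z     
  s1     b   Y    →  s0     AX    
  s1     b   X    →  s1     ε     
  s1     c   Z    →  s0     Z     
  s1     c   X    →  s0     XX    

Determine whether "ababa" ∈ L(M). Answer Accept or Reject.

(s0, ababa, Z)
  read a, top Z: go to s0, push YZ → (s0, baba, YZ)
  read b, top Y: go to s0, push ε → (s0, aba, Z)
  read a, top Z: go to s0, push YZ → (s0, ba, YZ)
  read b, top Y: go to s0, push ε → (s0, a, Z)
  read a, top Z: go to s0, push YZ → (s0, ε, YZ)
All input consumed; stack is YZ, not empty, and no further ε-move applies.

Reject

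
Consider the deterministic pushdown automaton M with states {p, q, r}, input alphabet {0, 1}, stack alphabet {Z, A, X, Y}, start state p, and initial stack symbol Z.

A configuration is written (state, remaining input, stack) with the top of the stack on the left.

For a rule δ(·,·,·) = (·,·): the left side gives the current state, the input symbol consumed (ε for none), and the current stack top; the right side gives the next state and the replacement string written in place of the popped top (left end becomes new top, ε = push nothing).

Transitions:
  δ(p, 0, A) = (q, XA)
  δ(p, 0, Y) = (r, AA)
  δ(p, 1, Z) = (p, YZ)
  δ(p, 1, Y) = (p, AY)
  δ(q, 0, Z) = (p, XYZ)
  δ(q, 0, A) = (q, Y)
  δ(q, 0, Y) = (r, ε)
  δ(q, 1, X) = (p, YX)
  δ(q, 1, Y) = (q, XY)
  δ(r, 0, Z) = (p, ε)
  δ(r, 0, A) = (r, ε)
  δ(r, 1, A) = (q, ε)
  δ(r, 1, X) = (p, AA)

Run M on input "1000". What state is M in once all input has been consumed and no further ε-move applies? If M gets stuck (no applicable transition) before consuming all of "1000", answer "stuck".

r

(p, 1000, Z)
  read 1, top Z: go to p, push YZ → (p, 000, YZ)
  read 0, top Y: go to r, push AA → (r, 00, AAZ)
  read 0, top A: go to r, push ε → (r, 0, AZ)
  read 0, top A: go to r, push ε → (r, ε, Z)
All input consumed; M is in state r.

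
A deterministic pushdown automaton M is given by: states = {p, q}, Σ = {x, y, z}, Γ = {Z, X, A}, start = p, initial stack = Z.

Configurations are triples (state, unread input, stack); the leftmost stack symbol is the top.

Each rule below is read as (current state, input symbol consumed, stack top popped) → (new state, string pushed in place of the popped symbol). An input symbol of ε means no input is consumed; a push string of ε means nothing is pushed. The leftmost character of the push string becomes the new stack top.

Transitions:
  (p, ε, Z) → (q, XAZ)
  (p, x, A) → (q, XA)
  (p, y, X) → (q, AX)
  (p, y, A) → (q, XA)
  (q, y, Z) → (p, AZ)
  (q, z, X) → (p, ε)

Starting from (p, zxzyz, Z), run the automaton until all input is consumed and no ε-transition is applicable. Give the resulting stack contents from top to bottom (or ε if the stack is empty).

(p, zxzyz, Z)
  ε-move, top Z: go to q, push XAZ → (q, zxzyz, XAZ)
  read z, top X: go to p, push ε → (p, xzyz, AZ)
  read x, top A: go to q, push XA → (q, zyz, XAZ)
  read z, top X: go to p, push ε → (p, yz, AZ)
  read y, top A: go to q, push XA → (q, z, XAZ)
  read z, top X: go to p, push ε → (p, ε, AZ)
All input consumed in state p with stack AZ.

AZ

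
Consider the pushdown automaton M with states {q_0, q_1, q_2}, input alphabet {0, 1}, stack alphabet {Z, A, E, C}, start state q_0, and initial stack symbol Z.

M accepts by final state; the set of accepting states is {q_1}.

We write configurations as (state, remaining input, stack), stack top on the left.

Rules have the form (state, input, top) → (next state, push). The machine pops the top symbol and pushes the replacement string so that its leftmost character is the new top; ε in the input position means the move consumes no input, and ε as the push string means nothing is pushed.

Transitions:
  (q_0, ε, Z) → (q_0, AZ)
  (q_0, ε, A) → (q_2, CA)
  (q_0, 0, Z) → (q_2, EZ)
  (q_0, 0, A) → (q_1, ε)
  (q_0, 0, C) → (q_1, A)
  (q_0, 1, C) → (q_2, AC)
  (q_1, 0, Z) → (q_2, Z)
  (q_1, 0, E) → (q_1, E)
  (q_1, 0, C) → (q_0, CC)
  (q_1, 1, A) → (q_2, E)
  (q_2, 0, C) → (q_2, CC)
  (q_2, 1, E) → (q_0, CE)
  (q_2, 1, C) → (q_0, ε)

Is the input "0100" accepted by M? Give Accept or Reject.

Reject

No computation consumes all input and reaches a final state.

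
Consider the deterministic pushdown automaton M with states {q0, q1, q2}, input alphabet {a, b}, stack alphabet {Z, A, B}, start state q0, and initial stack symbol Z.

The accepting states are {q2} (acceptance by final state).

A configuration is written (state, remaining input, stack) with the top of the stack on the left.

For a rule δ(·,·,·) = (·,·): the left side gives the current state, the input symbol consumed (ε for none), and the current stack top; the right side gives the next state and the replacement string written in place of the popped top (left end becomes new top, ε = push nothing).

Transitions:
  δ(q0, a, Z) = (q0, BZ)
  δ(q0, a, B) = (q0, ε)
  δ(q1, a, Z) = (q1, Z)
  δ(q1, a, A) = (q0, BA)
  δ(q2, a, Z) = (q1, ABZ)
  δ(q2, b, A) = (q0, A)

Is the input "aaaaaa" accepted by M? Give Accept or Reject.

(q0, aaaaaa, Z)
  read a, top Z: go to q0, push BZ → (q0, aaaaa, BZ)
  read a, top B: go to q0, push ε → (q0, aaaa, Z)
  read a, top Z: go to q0, push BZ → (q0, aaa, BZ)
  read a, top B: go to q0, push ε → (q0, aa, Z)
  read a, top Z: go to q0, push BZ → (q0, a, BZ)
  read a, top B: go to q0, push ε → (q0, ε, Z)
All input consumed; state q0 ∉ F and no further ε-move applies.

Reject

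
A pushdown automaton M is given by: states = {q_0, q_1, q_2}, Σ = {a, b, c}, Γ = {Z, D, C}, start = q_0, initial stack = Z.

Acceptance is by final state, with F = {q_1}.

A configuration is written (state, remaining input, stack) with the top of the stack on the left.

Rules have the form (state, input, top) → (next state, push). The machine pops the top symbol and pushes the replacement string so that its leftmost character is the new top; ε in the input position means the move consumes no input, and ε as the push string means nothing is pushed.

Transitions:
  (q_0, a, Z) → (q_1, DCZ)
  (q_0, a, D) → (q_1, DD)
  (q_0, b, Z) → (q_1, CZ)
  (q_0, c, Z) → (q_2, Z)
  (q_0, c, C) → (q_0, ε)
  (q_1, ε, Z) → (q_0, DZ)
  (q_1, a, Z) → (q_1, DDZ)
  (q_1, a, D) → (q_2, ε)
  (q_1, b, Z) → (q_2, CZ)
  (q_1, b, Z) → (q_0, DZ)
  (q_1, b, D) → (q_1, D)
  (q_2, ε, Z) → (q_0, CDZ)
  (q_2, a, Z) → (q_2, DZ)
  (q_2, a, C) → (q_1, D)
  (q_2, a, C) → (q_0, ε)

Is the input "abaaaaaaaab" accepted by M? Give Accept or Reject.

Accept

One accepting computation: (q_0, abaaaaaaaab, Z) ⊢ (q_1, baaaaaaaab, DCZ) ⊢ (q_1, aaaaaaaab, DCZ) ⊢ (q_2, aaaaaaab, CZ) ⊢ (q_0, aaaaaab, Z) ⊢ (q_1, aaaaab, DCZ) ⊢ (q_2, aaaab, CZ) ⊢ (q_0, aaab, Z) ⊢ (q_1, aab, DCZ) ⊢ (q_2, ab, CZ) ⊢ (q_1, b, DZ) ⊢ (q_1, ε, DZ)
All input consumed and state q_1 ∈ F.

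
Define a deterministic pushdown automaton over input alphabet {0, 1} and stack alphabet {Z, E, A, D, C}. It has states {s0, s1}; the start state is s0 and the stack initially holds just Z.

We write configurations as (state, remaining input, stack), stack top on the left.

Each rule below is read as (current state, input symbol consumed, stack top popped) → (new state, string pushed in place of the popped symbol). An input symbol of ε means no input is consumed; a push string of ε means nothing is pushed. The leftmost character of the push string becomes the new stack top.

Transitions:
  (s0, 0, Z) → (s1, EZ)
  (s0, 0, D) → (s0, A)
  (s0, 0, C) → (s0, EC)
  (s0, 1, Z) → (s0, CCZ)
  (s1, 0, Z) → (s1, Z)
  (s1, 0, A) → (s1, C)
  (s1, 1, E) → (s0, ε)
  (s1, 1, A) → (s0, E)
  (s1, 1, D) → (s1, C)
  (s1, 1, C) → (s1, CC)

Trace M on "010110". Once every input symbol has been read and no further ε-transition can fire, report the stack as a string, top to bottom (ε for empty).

(s0, 010110, Z)
  read 0, top Z: go to s1, push EZ → (s1, 10110, EZ)
  read 1, top E: go to s0, push ε → (s0, 0110, Z)
  read 0, top Z: go to s1, push EZ → (s1, 110, EZ)
  read 1, top E: go to s0, push ε → (s0, 10, Z)
  read 1, top Z: go to s0, push CCZ → (s0, 0, CCZ)
  read 0, top C: go to s0, push EC → (s0, ε, ECCZ)
All input consumed in state s0 with stack ECCZ.

ECCZ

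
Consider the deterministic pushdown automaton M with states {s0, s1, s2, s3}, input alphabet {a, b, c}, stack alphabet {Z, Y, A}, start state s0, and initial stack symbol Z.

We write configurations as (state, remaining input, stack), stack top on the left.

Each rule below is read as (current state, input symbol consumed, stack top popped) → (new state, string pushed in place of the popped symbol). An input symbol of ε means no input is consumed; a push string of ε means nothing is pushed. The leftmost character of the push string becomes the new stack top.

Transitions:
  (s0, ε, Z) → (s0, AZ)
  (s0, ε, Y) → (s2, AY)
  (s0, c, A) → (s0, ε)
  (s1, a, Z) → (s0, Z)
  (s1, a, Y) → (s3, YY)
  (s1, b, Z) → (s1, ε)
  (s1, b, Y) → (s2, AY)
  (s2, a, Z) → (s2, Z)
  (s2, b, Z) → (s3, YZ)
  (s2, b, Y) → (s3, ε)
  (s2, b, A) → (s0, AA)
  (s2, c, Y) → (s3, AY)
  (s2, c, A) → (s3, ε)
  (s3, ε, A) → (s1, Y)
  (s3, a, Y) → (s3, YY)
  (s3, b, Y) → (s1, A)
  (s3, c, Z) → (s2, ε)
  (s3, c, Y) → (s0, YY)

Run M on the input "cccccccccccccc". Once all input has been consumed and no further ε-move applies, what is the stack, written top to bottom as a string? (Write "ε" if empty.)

(s0, cccccccccccccc, Z)
  ε-move, top Z: go to s0, push AZ → (s0, cccccccccccccc, AZ)
  read c, top A: go to s0, push ε → (s0, ccccccccccccc, Z)
  ε-move, top Z: go to s0, push AZ → (s0, ccccccccccccc, AZ)
  read c, top A: go to s0, push ε → (s0, cccccccccccc, Z)
  ε-move, top Z: go to s0, push AZ → (s0, cccccccccccc, AZ)
  read c, top A: go to s0, push ε → (s0, ccccccccccc, Z)
  ε-move, top Z: go to s0, push AZ → (s0, ccccccccccc, AZ)
  read c, top A: go to s0, push ε → (s0, cccccccccc, Z)
  ε-move, top Z: go to s0, push AZ → (s0, cccccccccc, AZ)
  read c, top A: go to s0, push ε → (s0, ccccccccc, Z)
  ε-move, top Z: go to s0, push AZ → (s0, ccccccccc, AZ)
  read c, top A: go to s0, push ε → (s0, cccccccc, Z)
  ε-move, top Z: go to s0, push AZ → (s0, cccccccc, AZ)
  read c, top A: go to s0, push ε → (s0, ccccccc, Z)
  ε-move, top Z: go to s0, push AZ → (s0, ccccccc, AZ)
  read c, top A: go to s0, push ε → (s0, cccccc, Z)
  ε-move, top Z: go to s0, push AZ → (s0, cccccc, AZ)
  read c, top A: go to s0, push ε → (s0, ccccc, Z)
  ε-move, top Z: go to s0, push AZ → (s0, ccccc, AZ)
  read c, top A: go to s0, push ε → (s0, cccc, Z)
  ε-move, top Z: go to s0, push AZ → (s0, cccc, AZ)
  read c, top A: go to s0, push ε → (s0, ccc, Z)
  ε-move, top Z: go to s0, push AZ → (s0, ccc, AZ)
  read c, top A: go to s0, push ε → (s0, cc, Z)
  ε-move, top Z: go to s0, push AZ → (s0, cc, AZ)
  read c, top A: go to s0, push ε → (s0, c, Z)
  ε-move, top Z: go to s0, push AZ → (s0, c, AZ)
  read c, top A: go to s0, push ε → (s0, ε, Z)
  ε-move, top Z: go to s0, push AZ → (s0, ε, AZ)
All input consumed in state s0 with stack AZ.

AZ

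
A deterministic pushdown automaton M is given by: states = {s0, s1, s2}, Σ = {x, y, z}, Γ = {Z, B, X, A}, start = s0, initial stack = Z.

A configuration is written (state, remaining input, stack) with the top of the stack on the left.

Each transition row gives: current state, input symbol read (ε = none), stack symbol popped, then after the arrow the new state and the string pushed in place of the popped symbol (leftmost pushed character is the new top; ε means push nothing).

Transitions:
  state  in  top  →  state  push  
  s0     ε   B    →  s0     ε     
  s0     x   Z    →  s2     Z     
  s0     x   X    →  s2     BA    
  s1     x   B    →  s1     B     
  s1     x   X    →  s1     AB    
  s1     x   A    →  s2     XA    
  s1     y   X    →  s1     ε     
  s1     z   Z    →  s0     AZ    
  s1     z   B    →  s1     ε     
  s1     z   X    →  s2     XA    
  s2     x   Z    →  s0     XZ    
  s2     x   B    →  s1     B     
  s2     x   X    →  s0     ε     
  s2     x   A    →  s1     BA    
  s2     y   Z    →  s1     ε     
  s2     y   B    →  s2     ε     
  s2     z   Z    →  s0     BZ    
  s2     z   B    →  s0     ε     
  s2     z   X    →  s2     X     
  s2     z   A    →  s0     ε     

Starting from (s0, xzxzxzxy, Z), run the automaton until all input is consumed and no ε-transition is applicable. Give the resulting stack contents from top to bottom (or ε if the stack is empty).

ε

(s0, xzxzxzxy, Z) ⊢ (s2, zxzxzxy, Z) ⊢ (s0, xzxzxy, BZ) ⊢ (s0, xzxzxy, Z) ⊢ (s2, zxzxy, Z) ⊢ (s0, xzxy, BZ) ⊢ (s0, xzxy, Z) ⊢ (s2, zxy, Z) ⊢ (s0, xy, BZ) ⊢ (s0, xy, Z) ⊢ (s2, y, Z) ⊢ (s1, ε, ε)
All input consumed in state s1 with stack ε.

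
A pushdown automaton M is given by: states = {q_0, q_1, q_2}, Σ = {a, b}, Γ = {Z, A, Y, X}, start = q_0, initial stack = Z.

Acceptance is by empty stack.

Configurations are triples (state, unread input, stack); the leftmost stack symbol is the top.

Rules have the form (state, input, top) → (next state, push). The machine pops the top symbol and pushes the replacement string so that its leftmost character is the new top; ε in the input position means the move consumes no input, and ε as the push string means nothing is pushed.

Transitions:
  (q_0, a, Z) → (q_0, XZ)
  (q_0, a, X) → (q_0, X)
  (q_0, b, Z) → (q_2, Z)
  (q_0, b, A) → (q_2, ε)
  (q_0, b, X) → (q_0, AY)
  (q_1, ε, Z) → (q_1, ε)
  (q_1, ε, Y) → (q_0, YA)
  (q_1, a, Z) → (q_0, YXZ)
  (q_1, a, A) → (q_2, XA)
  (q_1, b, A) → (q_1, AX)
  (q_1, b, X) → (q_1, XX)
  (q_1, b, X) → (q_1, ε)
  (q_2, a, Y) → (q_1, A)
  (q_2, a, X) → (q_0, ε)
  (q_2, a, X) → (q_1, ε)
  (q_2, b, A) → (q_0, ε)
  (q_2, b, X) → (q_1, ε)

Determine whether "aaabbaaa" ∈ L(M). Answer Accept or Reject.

No computation consumes all input and empties the stack.

Reject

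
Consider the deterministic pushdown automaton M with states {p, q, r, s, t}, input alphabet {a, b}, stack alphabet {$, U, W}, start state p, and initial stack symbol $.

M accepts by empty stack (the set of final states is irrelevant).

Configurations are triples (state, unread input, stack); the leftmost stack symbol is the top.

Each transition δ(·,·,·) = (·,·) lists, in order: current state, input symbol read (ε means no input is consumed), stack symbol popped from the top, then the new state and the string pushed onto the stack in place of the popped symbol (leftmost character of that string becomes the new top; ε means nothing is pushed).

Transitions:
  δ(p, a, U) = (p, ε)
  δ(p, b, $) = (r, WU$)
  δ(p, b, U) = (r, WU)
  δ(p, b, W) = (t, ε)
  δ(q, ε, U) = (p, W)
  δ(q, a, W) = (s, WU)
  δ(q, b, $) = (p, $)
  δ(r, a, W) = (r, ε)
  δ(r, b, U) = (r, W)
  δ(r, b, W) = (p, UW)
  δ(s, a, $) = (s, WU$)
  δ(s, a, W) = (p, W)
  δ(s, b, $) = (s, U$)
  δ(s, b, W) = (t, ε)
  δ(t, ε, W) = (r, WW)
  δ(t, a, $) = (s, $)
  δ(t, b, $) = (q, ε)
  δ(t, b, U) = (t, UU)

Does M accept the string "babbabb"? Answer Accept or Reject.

Accept

(p, babbabb, $)
  read b, top $: go to r, push WU$ → (r, abbabb, WU$)
  read a, top W: go to r, push ε → (r, bbabb, U$)
  read b, top U: go to r, push W → (r, babb, W$)
  read b, top W: go to p, push UW → (p, abb, UW$)
  read a, top U: go to p, push ε → (p, bb, W$)
  read b, top W: go to t, push ε → (t, b, $)
  read b, top $: go to q, push ε → (q, ε, ε)
All input consumed and the stack is empty.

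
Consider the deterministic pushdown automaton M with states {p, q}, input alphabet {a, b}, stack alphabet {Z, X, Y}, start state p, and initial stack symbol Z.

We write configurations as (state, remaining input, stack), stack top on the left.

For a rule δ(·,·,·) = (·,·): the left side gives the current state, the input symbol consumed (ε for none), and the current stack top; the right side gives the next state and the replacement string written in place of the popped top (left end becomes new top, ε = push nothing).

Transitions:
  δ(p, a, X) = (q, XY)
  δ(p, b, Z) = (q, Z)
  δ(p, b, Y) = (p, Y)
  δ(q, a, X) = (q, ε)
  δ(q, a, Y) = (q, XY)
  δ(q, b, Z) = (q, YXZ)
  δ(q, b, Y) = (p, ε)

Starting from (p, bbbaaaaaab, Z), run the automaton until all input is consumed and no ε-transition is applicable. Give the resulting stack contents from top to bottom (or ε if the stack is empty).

(p, bbbaaaaaab, Z)
  read b, top Z: go to q, push Z → (q, bbaaaaaab, Z)
  read b, top Z: go to q, push YXZ → (q, baaaaaab, YXZ)
  read b, top Y: go to p, push ε → (p, aaaaaab, XZ)
  read a, top X: go to q, push XY → (q, aaaaab, XYZ)
  read a, top X: go to q, push ε → (q, aaaab, YZ)
  read a, top Y: go to q, push XY → (q, aaab, XYZ)
  read a, top X: go to q, push ε → (q, aab, YZ)
  read a, top Y: go to q, push XY → (q, ab, XYZ)
  read a, top X: go to q, push ε → (q, b, YZ)
  read b, top Y: go to p, push ε → (p, ε, Z)
All input consumed in state p with stack Z.

Z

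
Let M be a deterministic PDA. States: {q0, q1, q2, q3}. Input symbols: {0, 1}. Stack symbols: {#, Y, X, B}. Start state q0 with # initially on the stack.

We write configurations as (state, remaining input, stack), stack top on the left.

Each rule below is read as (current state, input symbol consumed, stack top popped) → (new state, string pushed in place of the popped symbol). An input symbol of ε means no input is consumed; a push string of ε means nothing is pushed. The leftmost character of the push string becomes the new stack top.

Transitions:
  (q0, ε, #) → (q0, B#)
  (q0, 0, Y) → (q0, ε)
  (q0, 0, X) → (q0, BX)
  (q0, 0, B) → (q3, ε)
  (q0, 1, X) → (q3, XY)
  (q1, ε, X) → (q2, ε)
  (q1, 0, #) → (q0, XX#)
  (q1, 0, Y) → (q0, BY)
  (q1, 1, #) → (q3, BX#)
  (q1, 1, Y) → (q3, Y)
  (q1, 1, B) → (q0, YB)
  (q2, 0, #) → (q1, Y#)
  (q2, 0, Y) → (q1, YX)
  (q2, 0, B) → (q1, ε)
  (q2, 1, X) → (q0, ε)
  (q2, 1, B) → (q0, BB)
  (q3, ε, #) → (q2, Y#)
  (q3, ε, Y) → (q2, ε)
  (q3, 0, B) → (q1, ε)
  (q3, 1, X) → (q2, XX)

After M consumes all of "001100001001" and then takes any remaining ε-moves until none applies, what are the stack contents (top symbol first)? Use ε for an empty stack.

(q0, 001100001001, #)
  ε-move, top #: go to q0, push B# → (q0, 001100001001, B#)
  read 0, top B: go to q3, push ε → (q3, 01100001001, #)
  ε-move, top #: go to q2, push Y# → (q2, 01100001001, Y#)
  read 0, top Y: go to q1, push YX → (q1, 1100001001, YX#)
  read 1, top Y: go to q3, push Y → (q3, 100001001, YX#)
  ε-move, top Y: go to q2, push ε → (q2, 100001001, X#)
  read 1, top X: go to q0, push ε → (q0, 00001001, #)
  ε-move, top #: go to q0, push B# → (q0, 00001001, B#)
  read 0, top B: go to q3, push ε → (q3, 0001001, #)
  ε-move, top #: go to q2, push Y# → (q2, 0001001, Y#)
  read 0, top Y: go to q1, push YX → (q1, 001001, YX#)
  read 0, top Y: go to q0, push BY → (q0, 01001, BYX#)
  read 0, top B: go to q3, push ε → (q3, 1001, YX#)
  ε-move, top Y: go to q2, push ε → (q2, 1001, X#)
  read 1, top X: go to q0, push ε → (q0, 001, #)
  ε-move, top #: go to q0, push B# → (q0, 001, B#)
  read 0, top B: go to q3, push ε → (q3, 01, #)
  ε-move, top #: go to q2, push Y# → (q2, 01, Y#)
  read 0, top Y: go to q1, push YX → (q1, 1, YX#)
  read 1, top Y: go to q3, push Y → (q3, ε, YX#)
  ε-move, top Y: go to q2, push ε → (q2, ε, X#)
All input consumed in state q2 with stack X#.

X#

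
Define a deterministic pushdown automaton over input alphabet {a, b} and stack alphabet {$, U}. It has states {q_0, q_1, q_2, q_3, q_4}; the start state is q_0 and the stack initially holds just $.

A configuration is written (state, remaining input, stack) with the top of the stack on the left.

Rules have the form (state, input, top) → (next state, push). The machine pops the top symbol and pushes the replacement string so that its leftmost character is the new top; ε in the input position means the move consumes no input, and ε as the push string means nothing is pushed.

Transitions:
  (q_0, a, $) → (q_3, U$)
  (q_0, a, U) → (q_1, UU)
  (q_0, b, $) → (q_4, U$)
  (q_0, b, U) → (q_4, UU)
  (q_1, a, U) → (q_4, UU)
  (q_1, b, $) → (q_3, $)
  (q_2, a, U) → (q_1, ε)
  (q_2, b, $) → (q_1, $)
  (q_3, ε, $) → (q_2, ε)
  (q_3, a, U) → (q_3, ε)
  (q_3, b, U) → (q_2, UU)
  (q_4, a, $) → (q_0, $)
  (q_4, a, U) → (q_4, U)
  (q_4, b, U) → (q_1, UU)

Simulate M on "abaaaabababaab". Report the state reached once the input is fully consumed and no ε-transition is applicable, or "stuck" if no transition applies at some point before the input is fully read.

q_1

(q_0, abaaaabababaab, $)
  read a, top $: go to q_3, push U$ → (q_3, baaaabababaab, U$)
  read b, top U: go to q_2, push UU → (q_2, aaaabababaab, UU$)
  read a, top U: go to q_1, push ε → (q_1, aaabababaab, U$)
  read a, top U: go to q_4, push UU → (q_4, aabababaab, UU$)
  read a, top U: go to q_4, push U → (q_4, abababaab, UU$)
  read a, top U: go to q_4, push U → (q_4, bababaab, UU$)
  read b, top U: go to q_1, push UU → (q_1, ababaab, UUU$)
  read a, top U: go to q_4, push UU → (q_4, babaab, UUUU$)
  read b, top U: go to q_1, push UU → (q_1, abaab, UUUUU$)
  read a, top U: go to q_4, push UU → (q_4, baab, UUUUUU$)
  read b, top U: go to q_1, push UU → (q_1, aab, UUUUUUU$)
  read a, top U: go to q_4, push UU → (q_4, ab, UUUUUUUU$)
  read a, top U: go to q_4, push U → (q_4, b, UUUUUUUU$)
  read b, top U: go to q_1, push UU → (q_1, ε, UUUUUUUUU$)
All input consumed; M is in state q_1.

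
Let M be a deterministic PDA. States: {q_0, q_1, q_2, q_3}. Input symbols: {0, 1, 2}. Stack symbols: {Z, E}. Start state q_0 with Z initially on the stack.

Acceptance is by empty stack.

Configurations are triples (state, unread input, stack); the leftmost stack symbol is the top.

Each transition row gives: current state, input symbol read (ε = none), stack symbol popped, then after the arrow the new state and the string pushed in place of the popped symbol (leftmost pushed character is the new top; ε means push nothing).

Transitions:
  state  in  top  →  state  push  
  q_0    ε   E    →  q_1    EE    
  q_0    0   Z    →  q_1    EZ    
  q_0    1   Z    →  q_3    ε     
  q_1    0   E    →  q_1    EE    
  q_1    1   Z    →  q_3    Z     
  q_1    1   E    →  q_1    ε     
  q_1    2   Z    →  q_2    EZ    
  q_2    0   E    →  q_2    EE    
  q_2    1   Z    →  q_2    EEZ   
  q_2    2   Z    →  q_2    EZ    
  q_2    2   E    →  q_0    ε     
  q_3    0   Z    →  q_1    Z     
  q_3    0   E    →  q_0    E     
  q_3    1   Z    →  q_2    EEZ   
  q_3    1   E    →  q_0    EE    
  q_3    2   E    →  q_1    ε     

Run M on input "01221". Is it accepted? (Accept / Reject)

Accept

(q_0, 01221, Z)
  read 0, top Z: go to q_1, push EZ → (q_1, 1221, EZ)
  read 1, top E: go to q_1, push ε → (q_1, 221, Z)
  read 2, top Z: go to q_2, push EZ → (q_2, 21, EZ)
  read 2, top E: go to q_0, push ε → (q_0, 1, Z)
  read 1, top Z: go to q_3, push ε → (q_3, ε, ε)
All input consumed and the stack is empty.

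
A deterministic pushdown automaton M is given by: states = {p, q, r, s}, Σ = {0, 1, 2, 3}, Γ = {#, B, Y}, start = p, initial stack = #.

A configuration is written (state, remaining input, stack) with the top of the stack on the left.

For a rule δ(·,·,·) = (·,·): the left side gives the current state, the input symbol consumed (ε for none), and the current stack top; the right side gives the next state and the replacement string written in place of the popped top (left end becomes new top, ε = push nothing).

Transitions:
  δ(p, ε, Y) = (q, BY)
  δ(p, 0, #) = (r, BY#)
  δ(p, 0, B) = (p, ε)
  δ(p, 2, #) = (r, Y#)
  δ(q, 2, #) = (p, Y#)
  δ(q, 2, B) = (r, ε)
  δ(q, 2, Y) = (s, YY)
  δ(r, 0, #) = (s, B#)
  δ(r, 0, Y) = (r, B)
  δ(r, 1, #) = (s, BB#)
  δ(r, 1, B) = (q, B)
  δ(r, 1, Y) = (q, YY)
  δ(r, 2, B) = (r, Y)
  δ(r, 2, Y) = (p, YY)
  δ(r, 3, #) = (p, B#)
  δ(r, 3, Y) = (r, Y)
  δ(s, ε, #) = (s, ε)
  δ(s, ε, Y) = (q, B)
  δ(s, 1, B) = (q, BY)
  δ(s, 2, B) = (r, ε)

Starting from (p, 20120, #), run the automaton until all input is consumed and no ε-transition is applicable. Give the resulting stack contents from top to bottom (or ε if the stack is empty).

(p, 20120, #)
  read 2, top #: go to r, push Y# → (r, 0120, Y#)
  read 0, top Y: go to r, push B → (r, 120, B#)
  read 1, top B: go to q, push B → (q, 20, B#)
  read 2, top B: go to r, push ε → (r, 0, #)
  read 0, top #: go to s, push B# → (s, ε, B#)
All input consumed in state s with stack B#.

B#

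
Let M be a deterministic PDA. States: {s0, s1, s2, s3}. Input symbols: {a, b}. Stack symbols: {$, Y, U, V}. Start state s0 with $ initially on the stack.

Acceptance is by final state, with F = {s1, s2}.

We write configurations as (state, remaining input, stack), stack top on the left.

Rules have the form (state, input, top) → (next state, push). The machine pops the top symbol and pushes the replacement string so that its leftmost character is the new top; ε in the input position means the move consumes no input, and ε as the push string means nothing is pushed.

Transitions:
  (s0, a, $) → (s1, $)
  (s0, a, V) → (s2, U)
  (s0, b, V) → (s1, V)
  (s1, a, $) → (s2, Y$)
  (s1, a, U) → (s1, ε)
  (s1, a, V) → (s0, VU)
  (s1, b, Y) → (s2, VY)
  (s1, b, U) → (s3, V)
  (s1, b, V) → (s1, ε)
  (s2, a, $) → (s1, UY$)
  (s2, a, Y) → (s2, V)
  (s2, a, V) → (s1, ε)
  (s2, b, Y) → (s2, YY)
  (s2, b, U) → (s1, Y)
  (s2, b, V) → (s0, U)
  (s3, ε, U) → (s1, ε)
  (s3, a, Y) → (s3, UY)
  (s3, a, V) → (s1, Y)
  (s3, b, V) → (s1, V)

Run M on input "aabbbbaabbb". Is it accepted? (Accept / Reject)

Reject

(s0, aabbbbaabbb, $)
  read a, top $: go to s1, push $ → (s1, abbbbaabbb, $)
  read a, top $: go to s2, push Y$ → (s2, bbbbaabbb, Y$)
  read b, top Y: go to s2, push YY → (s2, bbbaabbb, YY$)
  read b, top Y: go to s2, push YY → (s2, bbaabbb, YYY$)
  read b, top Y: go to s2, push YY → (s2, baabbb, YYYY$)
  read b, top Y: go to s2, push YY → (s2, aabbb, YYYYY$)
  read a, top Y: go to s2, push V → (s2, abbb, VYYYY$)
  read a, top V: go to s1, push ε → (s1, bbb, YYYY$)
  read b, top Y: go to s2, push VY → (s2, bb, VYYYY$)
  read b, top V: go to s0, push U → (s0, b, UYYYY$)
No transition applies at (s0, b, UYYYY$); input not fully consumed.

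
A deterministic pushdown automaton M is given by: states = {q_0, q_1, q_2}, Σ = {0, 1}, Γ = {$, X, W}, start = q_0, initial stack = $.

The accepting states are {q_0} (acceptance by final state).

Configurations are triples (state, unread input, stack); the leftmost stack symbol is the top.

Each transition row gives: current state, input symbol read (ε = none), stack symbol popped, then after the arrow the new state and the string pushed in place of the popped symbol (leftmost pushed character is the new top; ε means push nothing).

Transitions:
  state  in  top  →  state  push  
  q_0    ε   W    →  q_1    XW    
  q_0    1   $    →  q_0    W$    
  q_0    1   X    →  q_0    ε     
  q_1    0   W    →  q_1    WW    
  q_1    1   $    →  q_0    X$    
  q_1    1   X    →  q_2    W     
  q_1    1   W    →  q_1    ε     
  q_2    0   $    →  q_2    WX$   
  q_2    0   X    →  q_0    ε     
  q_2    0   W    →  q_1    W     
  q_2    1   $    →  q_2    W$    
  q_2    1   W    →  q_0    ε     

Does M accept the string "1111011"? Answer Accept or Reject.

(q_0, 1111011, $) ⊢ (q_0, 111011, W$) ⊢ (q_1, 111011, XW$) ⊢ (q_2, 11011, WW$) ⊢ (q_0, 1011, W$) ⊢ (q_1, 1011, XW$) ⊢ (q_2, 011, WW$) ⊢ (q_1, 11, WW$) ⊢ (q_1, 1, W$) ⊢ (q_1, ε, $)
All input consumed; state q_1 ∉ F and no further ε-move applies.

Reject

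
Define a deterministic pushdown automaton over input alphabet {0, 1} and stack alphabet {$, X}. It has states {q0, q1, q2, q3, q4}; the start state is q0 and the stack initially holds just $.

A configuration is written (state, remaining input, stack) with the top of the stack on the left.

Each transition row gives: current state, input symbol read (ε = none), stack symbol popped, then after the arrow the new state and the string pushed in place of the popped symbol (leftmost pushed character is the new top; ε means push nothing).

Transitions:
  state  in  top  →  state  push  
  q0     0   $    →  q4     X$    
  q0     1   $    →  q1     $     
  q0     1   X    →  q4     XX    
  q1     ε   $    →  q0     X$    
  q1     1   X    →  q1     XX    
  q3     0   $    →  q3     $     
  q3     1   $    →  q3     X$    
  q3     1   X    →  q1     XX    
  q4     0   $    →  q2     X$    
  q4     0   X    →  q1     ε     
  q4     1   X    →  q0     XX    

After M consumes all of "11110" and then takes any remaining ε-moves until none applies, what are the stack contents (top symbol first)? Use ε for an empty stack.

XXX$

(q0, 11110, $)
  read 1, top $: go to q1, push $ → (q1, 1110, $)
  ε-move, top $: go to q0, push X$ → (q0, 1110, X$)
  read 1, top X: go to q4, push XX → (q4, 110, XX$)
  read 1, top X: go to q0, push XX → (q0, 10, XXX$)
  read 1, top X: go to q4, push XX → (q4, 0, XXXX$)
  read 0, top X: go to q1, push ε → (q1, ε, XXX$)
All input consumed in state q1 with stack XXX$.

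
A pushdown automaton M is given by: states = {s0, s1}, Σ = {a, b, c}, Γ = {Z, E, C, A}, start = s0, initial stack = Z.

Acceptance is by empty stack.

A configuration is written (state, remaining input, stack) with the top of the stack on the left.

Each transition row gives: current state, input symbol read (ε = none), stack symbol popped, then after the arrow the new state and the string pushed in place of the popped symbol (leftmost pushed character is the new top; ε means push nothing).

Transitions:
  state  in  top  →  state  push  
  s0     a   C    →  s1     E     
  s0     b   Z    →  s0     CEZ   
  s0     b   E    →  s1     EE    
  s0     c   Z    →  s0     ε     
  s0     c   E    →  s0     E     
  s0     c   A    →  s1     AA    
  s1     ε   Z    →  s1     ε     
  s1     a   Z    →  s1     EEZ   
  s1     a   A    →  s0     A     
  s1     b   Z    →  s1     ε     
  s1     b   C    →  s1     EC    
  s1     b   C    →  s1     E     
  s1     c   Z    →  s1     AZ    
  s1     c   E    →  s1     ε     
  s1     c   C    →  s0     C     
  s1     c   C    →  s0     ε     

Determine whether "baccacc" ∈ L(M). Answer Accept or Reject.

Accept

One accepting computation: (s0, baccacc, Z) ⊢ (s0, accacc, CEZ) ⊢ (s1, ccacc, EEZ) ⊢ (s1, cacc, EZ) ⊢ (s1, acc, Z) ⊢ (s1, cc, EEZ) ⊢ (s1, c, EZ) ⊢ (s1, ε, Z) ⊢ (s1, ε, ε)
All input consumed and the stack is empty.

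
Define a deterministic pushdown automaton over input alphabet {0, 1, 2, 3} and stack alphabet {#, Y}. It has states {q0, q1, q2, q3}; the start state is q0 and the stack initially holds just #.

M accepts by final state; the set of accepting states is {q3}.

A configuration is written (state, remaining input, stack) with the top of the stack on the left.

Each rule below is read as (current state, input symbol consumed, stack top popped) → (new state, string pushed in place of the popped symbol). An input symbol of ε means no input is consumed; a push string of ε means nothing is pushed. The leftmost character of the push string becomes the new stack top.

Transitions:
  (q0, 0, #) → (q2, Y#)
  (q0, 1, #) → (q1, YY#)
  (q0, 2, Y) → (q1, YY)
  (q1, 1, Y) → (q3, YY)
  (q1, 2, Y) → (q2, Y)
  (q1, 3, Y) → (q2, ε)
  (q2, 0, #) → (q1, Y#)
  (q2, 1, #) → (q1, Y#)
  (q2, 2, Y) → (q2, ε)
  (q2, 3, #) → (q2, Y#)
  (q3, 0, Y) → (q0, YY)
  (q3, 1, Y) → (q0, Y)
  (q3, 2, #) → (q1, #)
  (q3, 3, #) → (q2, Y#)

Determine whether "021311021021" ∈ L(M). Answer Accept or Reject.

Accept

(q0, 021311021021, #)
  read 0, top #: go to q2, push Y# → (q2, 21311021021, Y#)
  read 2, top Y: go to q2, push ε → (q2, 1311021021, #)
  read 1, top #: go to q1, push Y# → (q1, 311021021, Y#)
  read 3, top Y: go to q2, push ε → (q2, 11021021, #)
  read 1, top #: go to q1, push Y# → (q1, 1021021, Y#)
  read 1, top Y: go to q3, push YY → (q3, 021021, YY#)
  read 0, top Y: go to q0, push YY → (q0, 21021, YYY#)
  read 2, top Y: go to q1, push YY → (q1, 1021, YYYY#)
  read 1, top Y: go to q3, push YY → (q3, 021, YYYYY#)
  read 0, top Y: go to q0, push YY → (q0, 21, YYYYYY#)
  read 2, top Y: go to q1, push YY → (q1, 1, YYYYYYY#)
  read 1, top Y: go to q3, push YY → (q3, ε, YYYYYYYY#)
All input consumed; state q3 ∈ F.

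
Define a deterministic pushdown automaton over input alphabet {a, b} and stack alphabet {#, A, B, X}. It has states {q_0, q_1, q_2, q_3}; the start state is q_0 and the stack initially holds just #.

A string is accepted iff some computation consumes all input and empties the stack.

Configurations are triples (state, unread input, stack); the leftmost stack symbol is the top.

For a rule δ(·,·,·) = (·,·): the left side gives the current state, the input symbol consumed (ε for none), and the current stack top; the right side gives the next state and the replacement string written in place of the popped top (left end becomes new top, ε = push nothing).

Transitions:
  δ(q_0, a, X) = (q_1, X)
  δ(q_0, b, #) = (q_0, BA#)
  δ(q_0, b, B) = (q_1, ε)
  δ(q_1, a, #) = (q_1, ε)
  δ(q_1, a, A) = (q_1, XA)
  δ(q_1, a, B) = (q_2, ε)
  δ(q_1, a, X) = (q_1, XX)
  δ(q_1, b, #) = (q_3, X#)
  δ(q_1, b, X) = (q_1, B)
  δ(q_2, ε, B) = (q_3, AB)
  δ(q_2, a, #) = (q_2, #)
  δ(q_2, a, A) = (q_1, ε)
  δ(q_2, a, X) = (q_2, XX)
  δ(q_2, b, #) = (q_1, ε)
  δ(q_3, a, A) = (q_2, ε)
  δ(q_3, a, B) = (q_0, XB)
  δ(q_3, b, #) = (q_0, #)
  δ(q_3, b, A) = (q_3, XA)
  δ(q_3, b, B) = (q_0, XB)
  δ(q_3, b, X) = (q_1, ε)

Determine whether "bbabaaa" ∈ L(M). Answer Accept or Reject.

(q_0, bbabaaa, #)
  read b, top #: go to q_0, push BA# → (q_0, babaaa, BA#)
  read b, top B: go to q_1, push ε → (q_1, abaaa, A#)
  read a, top A: go to q_1, push XA → (q_1, baaa, XA#)
  read b, top X: go to q_1, push B → (q_1, aaa, BA#)
  read a, top B: go to q_2, push ε → (q_2, aa, A#)
  read a, top A: go to q_1, push ε → (q_1, a, #)
  read a, top #: go to q_1, push ε → (q_1, ε, ε)
All input consumed and the stack is empty.

Accept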